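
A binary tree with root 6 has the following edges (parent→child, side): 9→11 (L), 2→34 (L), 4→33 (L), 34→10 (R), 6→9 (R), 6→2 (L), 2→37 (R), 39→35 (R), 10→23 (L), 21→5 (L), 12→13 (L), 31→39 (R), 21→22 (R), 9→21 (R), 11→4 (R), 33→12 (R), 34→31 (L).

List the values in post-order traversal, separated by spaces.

Post-order visits the left subtree, then the right subtree, then the node.
At 6: go left to 2.
  At 2: go left to 34.
    At 34: go left to 31.
      At 31: no left child.
      At 31: go right to 39.
        At 39: no left child.
        At 39: go right to 35.
          35 is a leaf — visit 35.
        Visit 39.
      Visit 31.
    At 34: go right to 10.
      At 10: go left to 23.
        23 is a leaf — visit 23.
      At 10: no right child.
      Visit 10.
    Visit 34.
  At 2: go right to 37.
    37 is a leaf — visit 37.
  Visit 2.
At 6: go right to 9.
  At 9: go left to 11.
    At 11: no left child.
    At 11: go right to 4.
      At 4: go left to 33.
        At 33: no left child.
        At 33: go right to 12.
          At 12: go left to 13.
            13 is a leaf — visit 13.
          At 12: no right child.
          Visit 12.
        Visit 33.
      At 4: no right child.
      Visit 4.
    Visit 11.
  At 9: go right to 21.
    At 21: go left to 5.
      5 is a leaf — visit 5.
    At 21: go right to 22.
      22 is a leaf — visit 22.
    Visit 21.
  Visit 9.
Visit 6.

35 39 31 23 10 34 37 2 13 12 33 4 11 5 22 21 9 6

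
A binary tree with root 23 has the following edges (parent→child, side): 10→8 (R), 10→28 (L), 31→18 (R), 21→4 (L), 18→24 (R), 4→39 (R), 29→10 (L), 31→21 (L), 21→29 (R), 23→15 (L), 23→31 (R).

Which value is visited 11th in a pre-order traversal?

Pre-order visits the node, then its left subtree, then its right subtree.
Visit 23.
At 23: go left to 15.
  15 is a leaf — visit 15.
At 23: go right to 31.
  Visit 31.
  At 31: go left to 21.
    Visit 21.
    At 21: go left to 4.
      Visit 4.
      At 4: no left child.
      At 4: go right to 39.
        39 is a leaf — visit 39.
    At 21: go right to 29.
      Visit 29.
      At 29: go left to 10.
        Visit 10.
        At 10: go left to 28.
          28 is a leaf — visit 28.
        At 10: go right to 8.
          8 is a leaf — visit 8.
      At 29: no right child.
  At 31: go right to 18.
    Visit 18.
    At 18: no left child.
    At 18: go right to 24.
      24 is a leaf — visit 24.
Full pre-order sequence: 23, 15, 31, 21, 4, 39, 29, 10, 28, 8, 18, 24.

18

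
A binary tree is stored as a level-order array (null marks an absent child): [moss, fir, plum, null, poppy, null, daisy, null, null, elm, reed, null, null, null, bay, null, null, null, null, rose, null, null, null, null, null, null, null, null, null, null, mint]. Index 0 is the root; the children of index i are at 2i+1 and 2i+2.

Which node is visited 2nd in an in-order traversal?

rose

In-order visits the left subtree, then the node, then the right subtree.
At moss: go left to fir.
  At fir: no left child.
  Visit fir.
  At fir: go right to poppy.
    At poppy: go left to elm.
      At elm: go left to rose.
        rose is a leaf — visit rose.
      Visit elm.
      At elm: no right child.
    Visit poppy.
    At poppy: go right to reed.
      reed is a leaf — visit reed.
Visit moss.
At moss: go right to plum.
  At plum: no left child.
  Visit plum.
  At plum: go right to daisy.
    At daisy: no left child.
    Visit daisy.
    At daisy: go right to bay.
      At bay: no left child.
      Visit bay.
      At bay: go right to mint.
        mint is a leaf — visit mint.
Full in-order sequence: fir, rose, elm, poppy, reed, moss, plum, daisy, bay, mint.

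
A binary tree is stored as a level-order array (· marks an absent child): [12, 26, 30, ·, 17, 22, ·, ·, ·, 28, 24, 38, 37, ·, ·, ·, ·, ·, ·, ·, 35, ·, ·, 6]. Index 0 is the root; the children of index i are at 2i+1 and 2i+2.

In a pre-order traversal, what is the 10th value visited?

Pre-order visits the node, then its left subtree, then its right subtree.
Visit 12.
At 12: go left to 26.
  Visit 26.
  At 26: no left child.
  At 26: go right to 17.
    Visit 17.
    At 17: go left to 28.
      Visit 28.
      At 28: no left child.
      At 28: go right to 35.
        35 is a leaf — visit 35.
    At 17: go right to 24.
      24 is a leaf — visit 24.
At 12: go right to 30.
  Visit 30.
  At 30: go left to 22.
    Visit 22.
    At 22: go left to 38.
      Visit 38.
      At 38: go left to 6.
        6 is a leaf — visit 6.
      At 38: no right child.
    At 22: go right to 37.
      37 is a leaf — visit 37.
  At 30: no right child.
Full pre-order sequence: 12, 26, 17, 28, 35, 24, 30, 22, 38, 6, 37.

6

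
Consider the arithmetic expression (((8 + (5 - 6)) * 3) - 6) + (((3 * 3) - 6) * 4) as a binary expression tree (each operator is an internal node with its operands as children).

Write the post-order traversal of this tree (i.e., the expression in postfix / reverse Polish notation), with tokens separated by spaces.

Post-order on an expression tree gives postfix notation: for each operator, emit left operand, right operand, then the operator.

8 5 6 - + 3 * 6 - 3 3 * 6 - 4 * +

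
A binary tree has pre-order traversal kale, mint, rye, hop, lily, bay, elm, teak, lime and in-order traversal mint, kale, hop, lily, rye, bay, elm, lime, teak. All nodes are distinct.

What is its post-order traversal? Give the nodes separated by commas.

The first element of pre-order is the root; it splits in-order into left and right subtrees.
Root kale: left subtree has 1 node {mint}, right has 7 {hop, lily, rye, bay, elm, lime, teak}.
  Root rye: left subtree has 2 nodes {hop, lily}, right has 4 {bay, elm, lime, teak}.
    Root hop: left subtree has 0 nodes { }, right has 1 {lily}.
    Root bay: left subtree has 0 nodes { }, right has 3 {elm, lime, teak}.
      Root elm: left subtree has 0 nodes { }, right has 2 {lime, teak}.
        Root teak: left subtree has 1 node {lime}, right has 0 { }.

mint, lily, hop, lime, teak, elm, bay, rye, kale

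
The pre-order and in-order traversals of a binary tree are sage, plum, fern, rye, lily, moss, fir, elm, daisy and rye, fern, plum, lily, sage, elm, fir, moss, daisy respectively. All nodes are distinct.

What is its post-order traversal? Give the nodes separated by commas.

The first element of pre-order is the root; it splits in-order into left and right subtrees.
Root sage: left subtree has 4 nodes {rye, fern, plum, lily}, right has 4 {elm, fir, moss, daisy}.
  Root plum: left subtree has 2 nodes {rye, fern}, right has 1 {lily}.
    Root fern: left subtree has 1 node {rye}, right has 0 { }.
  Root moss: left subtree has 2 nodes {elm, fir}, right has 1 {daisy}.
    Root fir: left subtree has 1 node {elm}, right has 0 { }.

rye, fern, lily, plum, elm, fir, daisy, moss, sage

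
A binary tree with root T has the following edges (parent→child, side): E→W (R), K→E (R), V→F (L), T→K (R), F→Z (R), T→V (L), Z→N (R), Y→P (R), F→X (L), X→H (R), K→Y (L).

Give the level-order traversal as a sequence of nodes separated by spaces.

T V K F Y E X Z P W H N

Level-order visits nodes level by level from the root, left to right within each level.
Level 0: T
Level 1: V, K
Level 2: F, Y, E
Level 3: X, Z, P, W
Level 4: H, N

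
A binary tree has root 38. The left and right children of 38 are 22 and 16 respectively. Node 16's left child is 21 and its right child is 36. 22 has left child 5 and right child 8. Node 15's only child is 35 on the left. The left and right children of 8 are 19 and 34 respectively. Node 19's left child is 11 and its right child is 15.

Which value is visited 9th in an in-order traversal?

38

In-order visits the left subtree, then the node, then the right subtree.
At 38: go left to 22.
  At 22: go left to 5.
    5 is a leaf — visit 5.
  Visit 22.
  At 22: go right to 8.
    At 8: go left to 19.
      At 19: go left to 11.
        11 is a leaf — visit 11.
      Visit 19.
      At 19: go right to 15.
        At 15: go left to 35.
          35 is a leaf — visit 35.
        Visit 15.
        At 15: no right child.
    Visit 8.
    At 8: go right to 34.
      34 is a leaf — visit 34.
Visit 38.
At 38: go right to 16.
  At 16: go left to 21.
    21 is a leaf — visit 21.
  Visit 16.
  At 16: go right to 36.
    36 is a leaf — visit 36.
Full in-order sequence: 5, 22, 11, 19, 35, 15, 8, 34, 38, 21, 16, 36.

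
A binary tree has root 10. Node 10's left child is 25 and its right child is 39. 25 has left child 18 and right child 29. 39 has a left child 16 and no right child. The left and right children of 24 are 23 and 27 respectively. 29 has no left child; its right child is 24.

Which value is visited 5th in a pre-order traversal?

Pre-order visits the node, then its left subtree, then its right subtree.
Visit 10.
At 10: go left to 25.
  Visit 25.
  At 25: go left to 18.
    18 is a leaf — visit 18.
  At 25: go right to 29.
    Visit 29.
    At 29: no left child.
    At 29: go right to 24.
      Visit 24.
      At 24: go left to 23.
        23 is a leaf — visit 23.
      At 24: go right to 27.
        27 is a leaf — visit 27.
At 10: go right to 39.
  Visit 39.
  At 39: go left to 16.
    16 is a leaf — visit 16.
  At 39: no right child.
Full pre-order sequence: 10, 25, 18, 29, 24, 23, 27, 39, 16.

24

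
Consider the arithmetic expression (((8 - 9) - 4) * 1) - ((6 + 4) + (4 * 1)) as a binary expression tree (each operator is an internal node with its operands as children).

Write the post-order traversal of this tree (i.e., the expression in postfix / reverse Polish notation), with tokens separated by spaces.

8 9 - 4 - 1 * 6 4 + 4 1 * + -

Post-order on an expression tree gives postfix notation: for each operator, emit left operand, right operand, then the operator.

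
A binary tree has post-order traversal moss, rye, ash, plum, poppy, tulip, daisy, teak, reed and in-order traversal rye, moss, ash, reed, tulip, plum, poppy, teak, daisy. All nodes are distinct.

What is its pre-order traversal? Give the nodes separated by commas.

reed, ash, rye, moss, teak, tulip, poppy, plum, daisy

The last element of post-order is the root; it splits in-order into left and right subtrees.
Root reed: left subtree has 3 nodes {rye, moss, ash}, right has 5 {tulip, plum, poppy, teak, daisy}.
  Root ash: left subtree has 2 nodes {rye, moss}, right has 0 { }.
    Root rye: left subtree has 0 nodes { }, right has 1 {moss}.
  Root teak: left subtree has 3 nodes {tulip, plum, poppy}, right has 1 {daisy}.
    Root tulip: left subtree has 0 nodes { }, right has 2 {plum, poppy}.
      Root poppy: left subtree has 1 node {plum}, right has 0 { }.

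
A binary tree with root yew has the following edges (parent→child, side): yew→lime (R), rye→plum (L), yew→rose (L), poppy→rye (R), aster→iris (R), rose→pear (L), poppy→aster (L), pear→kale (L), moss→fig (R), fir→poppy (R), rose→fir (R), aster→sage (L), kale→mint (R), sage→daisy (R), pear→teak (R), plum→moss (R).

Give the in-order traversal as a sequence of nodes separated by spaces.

In-order visits the left subtree, then the node, then the right subtree.
At yew: go left to rose.
  At rose: go left to pear.
    At pear: go left to kale.
      At kale: no left child.
      Visit kale.
      At kale: go right to mint.
        mint is a leaf — visit mint.
    Visit pear.
    At pear: go right to teak.
      teak is a leaf — visit teak.
  Visit rose.
  At rose: go right to fir.
    At fir: no left child.
    Visit fir.
    At fir: go right to poppy.
      At poppy: go left to aster.
        At aster: go left to sage.
          At sage: no left child.
          Visit sage.
          At sage: go right to daisy.
            daisy is a leaf — visit daisy.
        Visit aster.
        At aster: go right to iris.
          iris is a leaf — visit iris.
      Visit poppy.
      At poppy: go right to rye.
        At rye: go left to plum.
          At plum: no left child.
          Visit plum.
          At plum: go right to moss.
            At moss: no left child.
            Visit moss.
            At moss: go right to fig.
              fig is a leaf — visit fig.
        Visit rye.
        At rye: no right child.
Visit yew.
At yew: go right to lime.
  lime is a leaf — visit lime.

kale mint pear teak rose fir sage daisy aster iris poppy plum moss fig rye yew lime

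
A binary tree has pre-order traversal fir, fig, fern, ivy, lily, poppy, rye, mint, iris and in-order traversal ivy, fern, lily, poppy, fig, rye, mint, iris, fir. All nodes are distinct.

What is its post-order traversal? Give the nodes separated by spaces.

The first element of pre-order is the root; it splits in-order into left and right subtrees.
Root fir: left subtree has 8 nodes {ivy, fern, lily, poppy, fig, rye, mint, iris}, right has 0 { }.
  Root fig: left subtree has 4 nodes {ivy, fern, lily, poppy}, right has 3 {rye, mint, iris}.
    Root fern: left subtree has 1 node {ivy}, right has 2 {lily, poppy}.
      Root lily: left subtree has 0 nodes { }, right has 1 {poppy}.
    Root rye: left subtree has 0 nodes { }, right has 2 {mint, iris}.
      Root mint: left subtree has 0 nodes { }, right has 1 {iris}.

ivy poppy lily fern iris mint rye fig fir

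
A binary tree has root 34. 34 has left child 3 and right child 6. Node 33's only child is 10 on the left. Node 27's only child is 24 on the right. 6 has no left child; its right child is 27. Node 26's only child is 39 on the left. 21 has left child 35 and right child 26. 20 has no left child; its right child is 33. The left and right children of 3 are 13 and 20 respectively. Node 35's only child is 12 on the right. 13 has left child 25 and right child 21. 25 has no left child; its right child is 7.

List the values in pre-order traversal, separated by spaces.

Pre-order visits the node, then its left subtree, then its right subtree.
Visit 34.
At 34: go left to 3.
  Visit 3.
  At 3: go left to 13.
    Visit 13.
    At 13: go left to 25.
      Visit 25.
      At 25: no left child.
      At 25: go right to 7.
        7 is a leaf — visit 7.
    At 13: go right to 21.
      Visit 21.
      At 21: go left to 35.
        Visit 35.
        At 35: no left child.
        At 35: go right to 12.
          12 is a leaf — visit 12.
      At 21: go right to 26.
        Visit 26.
        At 26: go left to 39.
          39 is a leaf — visit 39.
        At 26: no right child.
  At 3: go right to 20.
    Visit 20.
    At 20: no left child.
    At 20: go right to 33.
      Visit 33.
      At 33: go left to 10.
        10 is a leaf — visit 10.
      At 33: no right child.
At 34: go right to 6.
  Visit 6.
  At 6: no left child.
  At 6: go right to 27.
    Visit 27.
    At 27: no left child.
    At 27: go right to 24.
      24 is a leaf — visit 24.

34 3 13 25 7 21 35 12 26 39 20 33 10 6 27 24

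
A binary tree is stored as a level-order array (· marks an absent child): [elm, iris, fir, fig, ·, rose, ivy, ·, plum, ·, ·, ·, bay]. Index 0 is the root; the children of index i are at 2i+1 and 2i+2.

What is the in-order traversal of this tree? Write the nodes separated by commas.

fig, plum, iris, elm, rose, bay, fir, ivy

In-order visits the left subtree, then the node, then the right subtree.
At elm: go left to iris.
  At iris: go left to fig.
    At fig: no left child.
    Visit fig.
    At fig: go right to plum.
      plum is a leaf — visit plum.
  Visit iris.
  At iris: no right child.
Visit elm.
At elm: go right to fir.
  At fir: go left to rose.
    At rose: no left child.
    Visit rose.
    At rose: go right to bay.
      bay is a leaf — visit bay.
  Visit fir.
  At fir: go right to ivy.
    ivy is a leaf — visit ivy.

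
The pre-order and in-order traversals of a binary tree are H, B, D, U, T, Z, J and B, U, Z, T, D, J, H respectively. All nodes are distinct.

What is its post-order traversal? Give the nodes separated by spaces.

Z T U J D B H

The first element of pre-order is the root; it splits in-order into left and right subtrees.
Root H: left subtree has 6 nodes {B, U, Z, T, D, J}, right has 0 { }.
  Root B: left subtree has 0 nodes { }, right has 5 {U, Z, T, D, J}.
    Root D: left subtree has 3 nodes {U, Z, T}, right has 1 {J}.
      Root U: left subtree has 0 nodes { }, right has 2 {Z, T}.
        Root T: left subtree has 1 node {Z}, right has 0 { }.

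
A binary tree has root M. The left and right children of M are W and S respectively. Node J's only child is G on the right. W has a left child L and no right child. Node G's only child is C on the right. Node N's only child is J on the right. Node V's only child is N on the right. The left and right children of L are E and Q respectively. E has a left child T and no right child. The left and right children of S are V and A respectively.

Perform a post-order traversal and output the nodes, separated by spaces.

Post-order visits the left subtree, then the right subtree, then the node.
At M: go left to W.
  At W: go left to L.
    At L: go left to E.
      At E: go left to T.
        T is a leaf — visit T.
      At E: no right child.
      Visit E.
    At L: go right to Q.
      Q is a leaf — visit Q.
    Visit L.
  At W: no right child.
  Visit W.
At M: go right to S.
  At S: go left to V.
    At V: no left child.
    At V: go right to N.
      At N: no left child.
      At N: go right to J.
        At J: no left child.
        At J: go right to G.
          At G: no left child.
          At G: go right to C.
            C is a leaf — visit C.
          Visit G.
        Visit J.
      Visit N.
    Visit V.
  At S: go right to A.
    A is a leaf — visit A.
  Visit S.
Visit M.

T E Q L W C G J N V A S M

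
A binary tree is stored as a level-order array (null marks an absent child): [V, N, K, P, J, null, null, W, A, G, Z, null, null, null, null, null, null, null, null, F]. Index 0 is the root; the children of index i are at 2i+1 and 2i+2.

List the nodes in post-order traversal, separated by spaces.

Post-order visits the left subtree, then the right subtree, then the node.
At V: go left to N.
  At N: go left to P.
    At P: go left to W.
      W is a leaf — visit W.
    At P: go right to A.
      A is a leaf — visit A.
    Visit P.
  At N: go right to J.
    At J: go left to G.
      At G: go left to F.
        F is a leaf — visit F.
      At G: no right child.
      Visit G.
    At J: go right to Z.
      Z is a leaf — visit Z.
    Visit J.
  Visit N.
At V: go right to K.
  K is a leaf — visit K.
Visit V.

W A P F G Z J N K V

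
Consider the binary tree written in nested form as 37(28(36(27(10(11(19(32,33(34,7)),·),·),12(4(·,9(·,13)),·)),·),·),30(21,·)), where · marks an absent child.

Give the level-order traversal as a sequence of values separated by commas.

37, 28, 30, 36, 21, 27, 10, 12, 11, 4, 19, 9, 32, 33, 13, 34, 7

Level-order visits nodes level by level from the root, left to right within each level.
Level 0: 37
Level 1: 28, 30
Level 2: 36, 21
Level 3: 27
Level 4: 10, 12
Level 5: 11, 4
Level 6: 19, 9
Level 7: 32, 33, 13
Level 8: 34, 7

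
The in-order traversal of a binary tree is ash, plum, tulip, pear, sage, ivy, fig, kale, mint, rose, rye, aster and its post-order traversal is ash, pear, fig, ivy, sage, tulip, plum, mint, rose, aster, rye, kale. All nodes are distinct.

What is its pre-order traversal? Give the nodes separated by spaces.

The last element of post-order is the root; it splits in-order into left and right subtrees.
Root kale: left subtree has 7 nodes {ash, plum, tulip, pear, sage, ivy, fig}, right has 4 {mint, rose, rye, aster}.
  Root plum: left subtree has 1 node {ash}, right has 5 {tulip, pear, sage, ivy, fig}.
    Root tulip: left subtree has 0 nodes { }, right has 4 {pear, sage, ivy, fig}.
      Root sage: left subtree has 1 node {pear}, right has 2 {ivy, fig}.
        Root ivy: left subtree has 0 nodes { }, right has 1 {fig}.
  Root rye: left subtree has 2 nodes {mint, rose}, right has 1 {aster}.
    Root rose: left subtree has 1 node {mint}, right has 0 { }.

kale plum ash tulip sage pear ivy fig rye rose mint aster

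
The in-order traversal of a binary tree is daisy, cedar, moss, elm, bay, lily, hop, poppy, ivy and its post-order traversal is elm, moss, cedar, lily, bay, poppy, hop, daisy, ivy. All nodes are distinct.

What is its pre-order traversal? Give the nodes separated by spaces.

ivy daisy hop bay cedar moss elm lily poppy

The last element of post-order is the root; it splits in-order into left and right subtrees.
Root ivy: left subtree has 8 nodes {daisy, cedar, moss, elm, bay, lily, hop, poppy}, right has 0 { }.
  Root daisy: left subtree has 0 nodes { }, right has 7 {cedar, moss, elm, bay, lily, hop, poppy}.
    Root hop: left subtree has 5 nodes {cedar, moss, elm, bay, lily}, right has 1 {poppy}.
      Root bay: left subtree has 3 nodes {cedar, moss, elm}, right has 1 {lily}.
        Root cedar: left subtree has 0 nodes { }, right has 2 {moss, elm}.
          Root moss: left subtree has 0 nodes { }, right has 1 {elm}.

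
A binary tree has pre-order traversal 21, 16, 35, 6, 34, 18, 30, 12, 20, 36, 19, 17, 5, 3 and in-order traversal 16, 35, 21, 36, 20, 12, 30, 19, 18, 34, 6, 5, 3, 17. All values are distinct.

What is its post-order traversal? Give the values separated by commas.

35, 16, 36, 20, 12, 19, 30, 18, 34, 3, 5, 17, 6, 21

The first element of pre-order is the root; it splits in-order into left and right subtrees.
Root 21: left subtree has 2 nodes {16, 35}, right has 11 {36, 20, 12, 30, 19, 18, 34, 6, 5, 3, 17}.
  Root 16: left subtree has 0 nodes { }, right has 1 {35}.
  Root 6: left subtree has 7 nodes {36, 20, 12, 30, 19, 18, 34}, right has 3 {5, 3, 17}.
    Root 34: left subtree has 6 nodes {36, 20, 12, 30, 19, 18}, right has 0 { }.
      Root 18: left subtree has 5 nodes {36, 20, 12, 30, 19}, right has 0 { }.
        Root 30: left subtree has 3 nodes {36, 20, 12}, right has 1 {19}.
          Root 12: left subtree has 2 nodes {36, 20}, right has 0 { }.
            Root 20: left subtree has 1 node {36}, right has 0 { }.
    Root 17: left subtree has 2 nodes {5, 3}, right has 0 { }.
      Root 5: left subtree has 0 nodes { }, right has 1 {3}.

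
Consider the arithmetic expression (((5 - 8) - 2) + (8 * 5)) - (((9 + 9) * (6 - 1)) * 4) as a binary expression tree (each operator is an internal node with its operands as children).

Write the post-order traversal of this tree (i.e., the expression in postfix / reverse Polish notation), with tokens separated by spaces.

5 8 - 2 - 8 5 * + 9 9 + 6 1 - * 4 * -

Post-order on an expression tree gives postfix notation: for each operator, emit left operand, right operand, then the operator.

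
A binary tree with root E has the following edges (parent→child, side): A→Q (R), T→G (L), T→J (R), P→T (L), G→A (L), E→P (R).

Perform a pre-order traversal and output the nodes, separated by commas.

E, P, T, G, A, Q, J

Pre-order visits the node, then its left subtree, then its right subtree.
Visit E.
At E: no left child.
At E: go right to P.
  Visit P.
  At P: go left to T.
    Visit T.
    At T: go left to G.
      Visit G.
      At G: go left to A.
        Visit A.
        At A: no left child.
        At A: go right to Q.
          Q is a leaf — visit Q.
      At G: no right child.
    At T: go right to J.
      J is a leaf — visit J.
  At P: no right child.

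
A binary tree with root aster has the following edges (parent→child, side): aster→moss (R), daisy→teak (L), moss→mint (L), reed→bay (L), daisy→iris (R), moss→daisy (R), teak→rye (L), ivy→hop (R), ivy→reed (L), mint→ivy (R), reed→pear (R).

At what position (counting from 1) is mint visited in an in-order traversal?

2

In-order visits the left subtree, then the node, then the right subtree.
At aster: no left child.
Visit aster.
At aster: go right to moss.
  At moss: go left to mint.
    At mint: no left child.
    Visit mint.
    At mint: go right to ivy.
      At ivy: go left to reed.
        At reed: go left to bay.
          bay is a leaf — visit bay.
        Visit reed.
        At reed: go right to pear.
          pear is a leaf — visit pear.
      Visit ivy.
      At ivy: go right to hop.
        hop is a leaf — visit hop.
  Visit moss.
  At moss: go right to daisy.
    At daisy: go left to teak.
      At teak: go left to rye.
        rye is a leaf — visit rye.
      Visit teak.
      At teak: no right child.
    Visit daisy.
    At daisy: go right to iris.
      iris is a leaf — visit iris.
Full in-order sequence: aster, mint, bay, reed, pear, ivy, hop, moss, rye, teak, daisy, iris.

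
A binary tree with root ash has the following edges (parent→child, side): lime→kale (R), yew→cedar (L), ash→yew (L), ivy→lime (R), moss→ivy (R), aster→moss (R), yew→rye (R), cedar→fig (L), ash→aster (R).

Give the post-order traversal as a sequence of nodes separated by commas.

Post-order visits the left subtree, then the right subtree, then the node.
At ash: go left to yew.
  At yew: go left to cedar.
    At cedar: go left to fig.
      fig is a leaf — visit fig.
    At cedar: no right child.
    Visit cedar.
  At yew: go right to rye.
    rye is a leaf — visit rye.
  Visit yew.
At ash: go right to aster.
  At aster: no left child.
  At aster: go right to moss.
    At moss: no left child.
    At moss: go right to ivy.
      At ivy: no left child.
      At ivy: go right to lime.
        At lime: no left child.
        At lime: go right to kale.
          kale is a leaf — visit kale.
        Visit lime.
      Visit ivy.
    Visit moss.
  Visit aster.
Visit ash.

fig, cedar, rye, yew, kale, lime, ivy, moss, aster, ash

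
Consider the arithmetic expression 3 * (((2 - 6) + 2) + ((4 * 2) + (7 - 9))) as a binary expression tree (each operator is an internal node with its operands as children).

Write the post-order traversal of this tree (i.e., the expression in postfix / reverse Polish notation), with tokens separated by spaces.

Post-order on an expression tree gives postfix notation: for each operator, emit left operand, right operand, then the operator.

3 2 6 - 2 + 4 2 * 7 9 - + + *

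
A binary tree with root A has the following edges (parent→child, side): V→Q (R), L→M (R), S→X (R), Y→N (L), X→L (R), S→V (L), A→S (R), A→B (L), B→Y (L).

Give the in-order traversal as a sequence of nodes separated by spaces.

N Y B A V Q S X L M

In-order visits the left subtree, then the node, then the right subtree.
At A: go left to B.
  At B: go left to Y.
    At Y: go left to N.
      N is a leaf — visit N.
    Visit Y.
    At Y: no right child.
  Visit B.
  At B: no right child.
Visit A.
At A: go right to S.
  At S: go left to V.
    At V: no left child.
    Visit V.
    At V: go right to Q.
      Q is a leaf — visit Q.
  Visit S.
  At S: go right to X.
    At X: no left child.
    Visit X.
    At X: go right to L.
      At L: no left child.
      Visit L.
      At L: go right to M.
        M is a leaf — visit M.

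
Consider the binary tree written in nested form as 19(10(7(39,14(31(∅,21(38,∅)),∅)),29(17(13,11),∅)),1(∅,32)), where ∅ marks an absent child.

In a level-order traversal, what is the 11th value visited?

13

Level-order visits nodes level by level from the root, left to right within each level.
Level 0: 19
Level 1: 10, 1
Level 2: 7, 29, 32
Level 3: 39, 14, 17
Level 4: 31, 13, 11
Level 5: 21
Level 6: 38
Full level-order sequence: 19, 10, 1, 7, 29, 32, 39, 14, 17, 31, 13, 11, 21, 38.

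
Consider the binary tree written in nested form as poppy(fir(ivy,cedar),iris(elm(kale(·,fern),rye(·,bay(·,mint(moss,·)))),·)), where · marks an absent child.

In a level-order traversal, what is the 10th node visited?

Level-order visits nodes level by level from the root, left to right within each level.
Level 0: poppy
Level 1: fir, iris
Level 2: ivy, cedar, elm
Level 3: kale, rye
Level 4: fern, bay
Level 5: mint
Level 6: moss
Full level-order sequence: poppy, fir, iris, ivy, cedar, elm, kale, rye, fern, bay, mint, moss.

bay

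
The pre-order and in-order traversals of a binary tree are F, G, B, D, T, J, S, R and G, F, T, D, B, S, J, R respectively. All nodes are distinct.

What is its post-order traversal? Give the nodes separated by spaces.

G T D S R J B F

The first element of pre-order is the root; it splits in-order into left and right subtrees.
Root F: left subtree has 1 node {G}, right has 6 {T, D, B, S, J, R}.
  Root B: left subtree has 2 nodes {T, D}, right has 3 {S, J, R}.
    Root D: left subtree has 1 node {T}, right has 0 { }.
    Root J: left subtree has 1 node {S}, right has 1 {R}.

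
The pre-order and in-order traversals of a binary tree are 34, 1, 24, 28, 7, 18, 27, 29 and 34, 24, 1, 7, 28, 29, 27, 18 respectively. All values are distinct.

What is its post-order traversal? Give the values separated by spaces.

24 7 29 27 18 28 1 34

The first element of pre-order is the root; it splits in-order into left and right subtrees.
Root 34: left subtree has 0 nodes { }, right has 7 {24, 1, 7, 28, 29, 27, 18}.
  Root 1: left subtree has 1 node {24}, right has 5 {7, 28, 29, 27, 18}.
    Root 28: left subtree has 1 node {7}, right has 3 {29, 27, 18}.
      Root 18: left subtree has 2 nodes {29, 27}, right has 0 { }.
        Root 27: left subtree has 1 node {29}, right has 0 { }.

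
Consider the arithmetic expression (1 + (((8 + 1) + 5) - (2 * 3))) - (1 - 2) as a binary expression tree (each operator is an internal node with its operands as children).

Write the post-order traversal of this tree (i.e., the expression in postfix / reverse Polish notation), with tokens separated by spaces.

Post-order on an expression tree gives postfix notation: for each operator, emit left operand, right operand, then the operator.

1 8 1 + 5 + 2 3 * - + 1 2 - -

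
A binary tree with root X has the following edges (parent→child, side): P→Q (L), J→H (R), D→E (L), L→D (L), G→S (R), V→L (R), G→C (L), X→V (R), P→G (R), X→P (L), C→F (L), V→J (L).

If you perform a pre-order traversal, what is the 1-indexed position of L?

Pre-order visits the node, then its left subtree, then its right subtree.
Visit X.
At X: go left to P.
  Visit P.
  At P: go left to Q.
    Q is a leaf — visit Q.
  At P: go right to G.
    Visit G.
    At G: go left to C.
      Visit C.
      At C: go left to F.
        F is a leaf — visit F.
      At C: no right child.
    At G: go right to S.
      S is a leaf — visit S.
At X: go right to V.
  Visit V.
  At V: go left to J.
    Visit J.
    At J: no left child.
    At J: go right to H.
      H is a leaf — visit H.
  At V: go right to L.
    Visit L.
    At L: go left to D.
      Visit D.
      At D: go left to E.
        E is a leaf — visit E.
      At D: no right child.
    At L: no right child.
Full pre-order sequence: X, P, Q, G, C, F, S, V, J, H, L, D, E.

11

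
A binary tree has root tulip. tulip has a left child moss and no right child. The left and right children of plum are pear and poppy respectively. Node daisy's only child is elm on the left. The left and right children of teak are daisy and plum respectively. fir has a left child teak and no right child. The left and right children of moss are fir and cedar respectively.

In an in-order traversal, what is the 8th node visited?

In-order visits the left subtree, then the node, then the right subtree.
At tulip: go left to moss.
  At moss: go left to fir.
    At fir: go left to teak.
      At teak: go left to daisy.
        At daisy: go left to elm.
          elm is a leaf — visit elm.
        Visit daisy.
        At daisy: no right child.
      Visit teak.
      At teak: go right to plum.
        At plum: go left to pear.
          pear is a leaf — visit pear.
        Visit plum.
        At plum: go right to poppy.
          poppy is a leaf — visit poppy.
    Visit fir.
    At fir: no right child.
  Visit moss.
  At moss: go right to cedar.
    cedar is a leaf — visit cedar.
Visit tulip.
At tulip: no right child.
Full in-order sequence: elm, daisy, teak, pear, plum, poppy, fir, moss, cedar, tulip.

moss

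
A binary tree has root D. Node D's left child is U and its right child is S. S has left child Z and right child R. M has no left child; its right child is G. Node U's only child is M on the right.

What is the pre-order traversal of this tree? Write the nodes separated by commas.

Pre-order visits the node, then its left subtree, then its right subtree.
Visit D.
At D: go left to U.
  Visit U.
  At U: no left child.
  At U: go right to M.
    Visit M.
    At M: no left child.
    At M: go right to G.
      G is a leaf — visit G.
At D: go right to S.
  Visit S.
  At S: go left to Z.
    Z is a leaf — visit Z.
  At S: go right to R.
    R is a leaf — visit R.

D, U, M, G, S, Z, R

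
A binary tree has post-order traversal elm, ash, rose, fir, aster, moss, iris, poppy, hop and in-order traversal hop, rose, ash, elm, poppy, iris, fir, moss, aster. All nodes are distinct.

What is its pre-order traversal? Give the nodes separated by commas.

The last element of post-order is the root; it splits in-order into left and right subtrees.
Root hop: left subtree has 0 nodes { }, right has 8 {rose, ash, elm, poppy, iris, fir, moss, aster}.
  Root poppy: left subtree has 3 nodes {rose, ash, elm}, right has 4 {iris, fir, moss, aster}.
    Root rose: left subtree has 0 nodes { }, right has 2 {ash, elm}.
      Root ash: left subtree has 0 nodes { }, right has 1 {elm}.
    Root iris: left subtree has 0 nodes { }, right has 3 {fir, moss, aster}.
      Root moss: left subtree has 1 node {fir}, right has 1 {aster}.

hop, poppy, rose, ash, elm, iris, moss, fir, aster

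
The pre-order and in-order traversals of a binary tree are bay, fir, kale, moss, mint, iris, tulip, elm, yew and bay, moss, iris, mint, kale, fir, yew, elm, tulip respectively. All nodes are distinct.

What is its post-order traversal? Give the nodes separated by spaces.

The first element of pre-order is the root; it splits in-order into left and right subtrees.
Root bay: left subtree has 0 nodes { }, right has 8 {moss, iris, mint, kale, fir, yew, elm, tulip}.
  Root fir: left subtree has 4 nodes {moss, iris, mint, kale}, right has 3 {yew, elm, tulip}.
    Root kale: left subtree has 3 nodes {moss, iris, mint}, right has 0 { }.
      Root moss: left subtree has 0 nodes { }, right has 2 {iris, mint}.
        Root mint: left subtree has 1 node {iris}, right has 0 { }.
    Root tulip: left subtree has 2 nodes {yew, elm}, right has 0 { }.
      Root elm: left subtree has 1 node {yew}, right has 0 { }.

iris mint moss kale yew elm tulip fir bay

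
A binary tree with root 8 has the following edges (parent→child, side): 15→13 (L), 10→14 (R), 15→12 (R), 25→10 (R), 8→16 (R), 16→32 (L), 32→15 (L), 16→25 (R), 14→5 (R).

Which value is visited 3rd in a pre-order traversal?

32

Pre-order visits the node, then its left subtree, then its right subtree.
Visit 8.
At 8: no left child.
At 8: go right to 16.
  Visit 16.
  At 16: go left to 32.
    Visit 32.
    At 32: go left to 15.
      Visit 15.
      At 15: go left to 13.
        13 is a leaf — visit 13.
      At 15: go right to 12.
        12 is a leaf — visit 12.
    At 32: no right child.
  At 16: go right to 25.
    Visit 25.
    At 25: no left child.
    At 25: go right to 10.
      Visit 10.
      At 10: no left child.
      At 10: go right to 14.
        Visit 14.
        At 14: no left child.
        At 14: go right to 5.
          5 is a leaf — visit 5.
Full pre-order sequence: 8, 16, 32, 15, 13, 12, 25, 10, 14, 5.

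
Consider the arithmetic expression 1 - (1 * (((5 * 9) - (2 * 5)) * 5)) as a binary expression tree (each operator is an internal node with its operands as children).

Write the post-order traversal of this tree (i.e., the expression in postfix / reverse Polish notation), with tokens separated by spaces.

Post-order on an expression tree gives postfix notation: for each operator, emit left operand, right operand, then the operator.

1 1 5 9 * 2 5 * - 5 * * -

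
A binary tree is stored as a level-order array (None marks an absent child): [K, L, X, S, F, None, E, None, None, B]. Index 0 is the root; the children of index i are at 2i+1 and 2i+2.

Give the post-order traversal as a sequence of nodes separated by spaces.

S B F L E X K

Post-order visits the left subtree, then the right subtree, then the node.
At K: go left to L.
  At L: go left to S.
    S is a leaf — visit S.
  At L: go right to F.
    At F: go left to B.
      B is a leaf — visit B.
    At F: no right child.
    Visit F.
  Visit L.
At K: go right to X.
  At X: no left child.
  At X: go right to E.
    E is a leaf — visit E.
  Visit X.
Visit K.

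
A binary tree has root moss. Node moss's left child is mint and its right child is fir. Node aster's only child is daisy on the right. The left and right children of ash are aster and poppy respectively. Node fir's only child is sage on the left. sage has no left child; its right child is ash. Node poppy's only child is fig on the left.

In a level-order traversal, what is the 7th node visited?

Level-order visits nodes level by level from the root, left to right within each level.
Level 0: moss
Level 1: mint, fir
Level 2: sage
Level 3: ash
Level 4: aster, poppy
Level 5: daisy, fig
Full level-order sequence: moss, mint, fir, sage, ash, aster, poppy, daisy, fig.

poppy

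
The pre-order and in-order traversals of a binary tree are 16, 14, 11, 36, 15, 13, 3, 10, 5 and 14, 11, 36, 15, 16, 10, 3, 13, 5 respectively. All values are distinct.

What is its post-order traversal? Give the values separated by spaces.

15 36 11 14 10 3 5 13 16

The first element of pre-order is the root; it splits in-order into left and right subtrees.
Root 16: left subtree has 4 nodes {14, 11, 36, 15}, right has 4 {10, 3, 13, 5}.
  Root 14: left subtree has 0 nodes { }, right has 3 {11, 36, 15}.
    Root 11: left subtree has 0 nodes { }, right has 2 {36, 15}.
      Root 36: left subtree has 0 nodes { }, right has 1 {15}.
  Root 13: left subtree has 2 nodes {10, 3}, right has 1 {5}.
    Root 3: left subtree has 1 node {10}, right has 0 { }.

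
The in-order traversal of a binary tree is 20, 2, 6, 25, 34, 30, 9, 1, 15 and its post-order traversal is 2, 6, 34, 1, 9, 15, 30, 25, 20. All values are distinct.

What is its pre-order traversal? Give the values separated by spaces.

20 25 6 2 30 34 15 9 1

The last element of post-order is the root; it splits in-order into left and right subtrees.
Root 20: left subtree has 0 nodes { }, right has 8 {2, 6, 25, 34, 30, 9, 1, 15}.
  Root 25: left subtree has 2 nodes {2, 6}, right has 5 {34, 30, 9, 1, 15}.
    Root 6: left subtree has 1 node {2}, right has 0 { }.
    Root 30: left subtree has 1 node {34}, right has 3 {9, 1, 15}.
      Root 15: left subtree has 2 nodes {9, 1}, right has 0 { }.
        Root 9: left subtree has 0 nodes { }, right has 1 {1}.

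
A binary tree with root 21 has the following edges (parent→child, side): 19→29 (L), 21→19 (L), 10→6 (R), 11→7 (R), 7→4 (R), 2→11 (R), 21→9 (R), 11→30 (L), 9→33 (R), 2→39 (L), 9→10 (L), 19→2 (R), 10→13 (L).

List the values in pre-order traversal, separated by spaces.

Pre-order visits the node, then its left subtree, then its right subtree.
Visit 21.
At 21: go left to 19.
  Visit 19.
  At 19: go left to 29.
    29 is a leaf — visit 29.
  At 19: go right to 2.
    Visit 2.
    At 2: go left to 39.
      39 is a leaf — visit 39.
    At 2: go right to 11.
      Visit 11.
      At 11: go left to 30.
        30 is a leaf — visit 30.
      At 11: go right to 7.
        Visit 7.
        At 7: no left child.
        At 7: go right to 4.
          4 is a leaf — visit 4.
At 21: go right to 9.
  Visit 9.
  At 9: go left to 10.
    Visit 10.
    At 10: go left to 13.
      13 is a leaf — visit 13.
    At 10: go right to 6.
      6 is a leaf — visit 6.
  At 9: go right to 33.
    33 is a leaf — visit 33.

21 19 29 2 39 11 30 7 4 9 10 13 6 33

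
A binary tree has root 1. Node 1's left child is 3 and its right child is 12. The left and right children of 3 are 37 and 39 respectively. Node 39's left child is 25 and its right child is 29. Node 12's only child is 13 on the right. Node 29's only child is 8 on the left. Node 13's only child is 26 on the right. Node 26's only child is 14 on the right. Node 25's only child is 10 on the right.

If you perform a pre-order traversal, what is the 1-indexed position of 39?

4

Pre-order visits the node, then its left subtree, then its right subtree.
Visit 1.
At 1: go left to 3.
  Visit 3.
  At 3: go left to 37.
    37 is a leaf — visit 37.
  At 3: go right to 39.
    Visit 39.
    At 39: go left to 25.
      Visit 25.
      At 25: no left child.
      At 25: go right to 10.
        10 is a leaf — visit 10.
    At 39: go right to 29.
      Visit 29.
      At 29: go left to 8.
        8 is a leaf — visit 8.
      At 29: no right child.
At 1: go right to 12.
  Visit 12.
  At 12: no left child.
  At 12: go right to 13.
    Visit 13.
    At 13: no left child.
    At 13: go right to 26.
      Visit 26.
      At 26: no left child.
      At 26: go right to 14.
        14 is a leaf — visit 14.
Full pre-order sequence: 1, 3, 37, 39, 25, 10, 29, 8, 12, 13, 26, 14.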